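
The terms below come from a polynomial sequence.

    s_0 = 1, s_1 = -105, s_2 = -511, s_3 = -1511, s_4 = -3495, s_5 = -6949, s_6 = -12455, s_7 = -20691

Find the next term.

-32431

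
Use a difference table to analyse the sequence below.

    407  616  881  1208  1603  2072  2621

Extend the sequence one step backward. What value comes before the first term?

248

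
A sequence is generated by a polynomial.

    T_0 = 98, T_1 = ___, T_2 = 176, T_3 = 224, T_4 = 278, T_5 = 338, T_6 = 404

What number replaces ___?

134

Using the last 5 terms:
Δ: 48  54  60  66
Δ²: 6  6  6
Constant second difference = 6.
Extend backward: 48 − 6 = 42;  176 − 42 = 134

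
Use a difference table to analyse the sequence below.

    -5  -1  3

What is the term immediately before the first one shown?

-9

D1: 4, 4
The first differences are constant at 4.
Work back: -5 − 4 = -9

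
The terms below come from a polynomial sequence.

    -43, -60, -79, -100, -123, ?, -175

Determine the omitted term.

-148

Using the first 5 terms:
First differences: -17  -19  -21  -23
Second differences: -2  -2  -2
Constant second difference = -2.
Extend forward: -23 − 2 = -25;  -123 − 25 = -148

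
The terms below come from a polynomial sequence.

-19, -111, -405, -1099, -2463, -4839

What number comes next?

Δ: -92 , -294 , -694 , -1364 , -2376
Δ²: -202 , -400 , -670 , -1012
Δ³: -198 , -270 , -342
Δ⁴: -72 , -72
Constant fourth difference = -72, so extend:
-342 − 72 = -414;  -1012 − 414 = -1426;  -2376 − 1426 = -3802;  -4839 − 3802 = -8641

-8641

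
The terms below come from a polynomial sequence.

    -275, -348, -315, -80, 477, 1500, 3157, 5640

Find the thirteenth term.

First differences: -73  33  235  557  1023  1657  2483
Second differences: 106  202  322  466  634  826
Third differences: 96  120  144  168  192
Fourth differences: 24  24  24  24
Constant fourth difference = 24, so extend:
192 + 24 = 216;  826 + 216 = 1042;  2483 + 1042 = 3525;  5640 + 3525 = 9165
216 + 24 = 240;  1042 + 240 = 1282;  3525 + 1282 = 4807;  9165 + 4807 = 13972
240 + 24 = 264;  1282 + 264 = 1546;  4807 + 1546 = 6353;  13972 + 6353 = 20325
264 + 24 = 288;  1546 + 288 = 1834;  6353 + 1834 = 8187;  20325 + 8187 = 28512
288 + 24 = 312;  1834 + 312 = 2146;  8187 + 2146 = 10333;  28512 + 10333 = 38845

38845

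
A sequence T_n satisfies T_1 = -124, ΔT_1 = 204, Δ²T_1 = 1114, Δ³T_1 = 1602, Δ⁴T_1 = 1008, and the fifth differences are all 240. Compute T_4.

5432

Build the table forward from the leading diagonal:
Δ⁵: 240, 240, 240, 240
Δ⁴: 1008, 1248, 1488, 1728
Δ³: 1602, 2610, 3858, 5346
Δ²: 1114, 2716, 5326, 9184
Δ: 204, 1318, 4034, 9360
T: -124, 80, 1398, 5432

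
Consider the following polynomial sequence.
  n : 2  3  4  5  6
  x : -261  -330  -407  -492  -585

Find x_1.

-200

First differences: -69  -77  -85  -93
Second differences: -8  -8  -8
The second differences are constant at -8.
Work back: -69 + 8 = -61;  -261 + 61 = -200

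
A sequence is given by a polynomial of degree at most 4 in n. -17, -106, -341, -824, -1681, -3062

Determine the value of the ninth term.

-12209

First differences: -89, -235, -483, -857, -1381
Second differences: -146, -248, -374, -524
Third differences: -102, -126, -150
Fourth differences: -24, -24
The fourth differences are constant (-24).
-150 − 24 = -174;  -524 − 174 = -698;  -1381 − 698 = -2079;  -3062 − 2079 = -5141
-174 − 24 = -198;  -698 − 198 = -896;  -2079 − 896 = -2975;  -5141 − 2975 = -8116
-198 − 24 = -222;  -896 − 222 = -1118;  -2975 − 1118 = -4093;  -8116 − 4093 = -12209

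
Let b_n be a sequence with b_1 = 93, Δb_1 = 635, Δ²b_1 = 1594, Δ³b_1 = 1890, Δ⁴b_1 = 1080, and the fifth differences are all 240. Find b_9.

244685

Build the table forward from the leading diagonal:
D5: 240  240  240  240  240  240  240  240  240
D4: 1080  1320  1560  1800  2040  2280  2520  2760  3000
D3: 1890  2970  4290  5850  7650  9690  11970  14490  17250
D2: 1594  3484  6454  10744  16594  24244  33934  45904  60394
D1: 635  2229  5713  12167  22911  39505  63749  97683  143587
b: 93  728  2957  8670  20837  43748  83253  147002  244685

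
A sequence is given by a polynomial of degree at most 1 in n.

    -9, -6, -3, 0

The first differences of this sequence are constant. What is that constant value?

3

First differences: 3, 3, 3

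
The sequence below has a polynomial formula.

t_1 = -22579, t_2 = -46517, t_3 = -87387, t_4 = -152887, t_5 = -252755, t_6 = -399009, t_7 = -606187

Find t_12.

-3271407

First differences: -23938  -40870  -65500  -99868  -146254  -207178
Second differences: -16932  -24630  -34368  -46386  -60924
Third differences: -7698  -9738  -12018  -14538
Fourth differences: -2040  -2280  -2520
Fifth differences: -240  -240
Fifth differences constant at -240.
-2520 − 240 = -2760;  -14538 − 2760 = -17298;  -60924 − 17298 = -78222;  -207178 − 78222 = -285400;  -606187 − 285400 = -891587
-2760 − 240 = -3000;  -17298 − 3000 = -20298;  -78222 − 20298 = -98520;  -285400 − 98520 = -383920;  -891587 − 383920 = -1275507
-3000 − 240 = -3240;  -20298 − 3240 = -23538;  -98520 − 23538 = -122058;  -383920 − 122058 = -505978;  -1275507 − 505978 = -1781485
-3240 − 240 = -3480;  -23538 − 3480 = -27018;  -122058 − 27018 = -149076;  -505978 − 149076 = -655054;  -1781485 − 655054 = -2436539
-3480 − 240 = -3720;  -27018 − 3720 = -30738;  -149076 − 30738 = -179814;  -655054 − 179814 = -834868;  -2436539 − 834868 = -3271407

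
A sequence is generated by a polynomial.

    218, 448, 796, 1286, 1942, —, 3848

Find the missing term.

2788

Using the first 5 terms:
Δ: 230  348  490  656
Δ²: 118  142  166
Δ³: 24  24
Constant third difference = 24.
Extend forward: 166 + 24 = 190;  656 + 190 = 846;  1942 + 846 = 2788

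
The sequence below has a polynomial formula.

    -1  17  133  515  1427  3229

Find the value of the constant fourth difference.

First differences: 18, 116, 382, 912, 1802
Second differences: 98, 266, 530, 890
Third differences: 168, 264, 360
Fourth differences: 96, 96

96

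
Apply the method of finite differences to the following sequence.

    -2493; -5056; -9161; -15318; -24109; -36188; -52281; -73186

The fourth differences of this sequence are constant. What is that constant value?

-72

Δ: -2563, -4105, -6157, -8791, -12079, -16093, -20905
Δ²: -1542, -2052, -2634, -3288, -4014, -4812
Δ³: -510, -582, -654, -726, -798
Δ⁴: -72, -72, -72, -72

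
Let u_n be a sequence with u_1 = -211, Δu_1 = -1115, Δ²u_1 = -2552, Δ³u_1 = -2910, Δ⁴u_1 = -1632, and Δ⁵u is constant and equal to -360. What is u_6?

Build the table forward from the leading diagonal:
Fifth differences: -360  -360  -360  -360  -360  -360
Fourth differences: -1632  -1992  -2352  -2712  -3072  -3432
Third differences: -2910  -4542  -6534  -8886  -11598  -14670
Second differences: -2552  -5462  -10004  -16538  -25424  -37022
First differences: -1115  -3667  -9129  -19133  -35671  -61095
u: -211  -1326  -4993  -14122  -33255  -68926

-68926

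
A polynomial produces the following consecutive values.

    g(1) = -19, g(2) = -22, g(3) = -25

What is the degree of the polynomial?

First differences: -3, -3
The first differences are constant, so the polynomial has degree 1.

1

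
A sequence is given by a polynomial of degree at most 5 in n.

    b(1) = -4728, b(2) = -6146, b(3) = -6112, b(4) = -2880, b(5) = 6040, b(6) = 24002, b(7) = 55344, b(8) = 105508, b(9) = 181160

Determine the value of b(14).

1275850

-1418, 34, 3232, 8920, 17962, 31342, 50164, 75652
1452, 3198, 5688, 9042, 13380, 18822, 25488
1746, 2490, 3354, 4338, 5442, 6666
744, 864, 984, 1104, 1224
120, 120, 120, 120
Constant fifth difference = 120, so extend:
1224 + 120 = 1344;  6666 + 1344 = 8010;  25488 + 8010 = 33498;  75652 + 33498 = 109150;  181160 + 109150 = 290310
1344 + 120 = 1464;  8010 + 1464 = 9474;  33498 + 9474 = 42972;  109150 + 42972 = 152122;  290310 + 152122 = 442432
1464 + 120 = 1584;  9474 + 1584 = 11058;  42972 + 11058 = 54030;  152122 + 54030 = 206152;  442432 + 206152 = 648584
1584 + 120 = 1704;  11058 + 1704 = 12762;  54030 + 12762 = 66792;  206152 + 66792 = 272944;  648584 + 272944 = 921528
1704 + 120 = 1824;  12762 + 1824 = 14586;  66792 + 14586 = 81378;  272944 + 81378 = 354322;  921528 + 354322 = 1275850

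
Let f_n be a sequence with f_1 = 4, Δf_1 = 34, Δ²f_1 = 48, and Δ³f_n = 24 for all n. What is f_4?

274

Build the table forward from the leading diagonal:
Δ³: 24  24  24  24
Δ²: 48  72  96  120
Δ: 34  82  154  250
f: 4  38  120  274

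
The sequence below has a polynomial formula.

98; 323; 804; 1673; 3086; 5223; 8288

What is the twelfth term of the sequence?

Δ: 225 , 481 , 869 , 1413 , 2137 , 3065
Δ²: 256 , 388 , 544 , 724 , 928
Δ³: 132 , 156 , 180 , 204
Δ⁴: 24 , 24 , 24
The fourth differences are constant (24).
204 + 24 = 228;  928 + 228 = 1156;  3065 + 1156 = 4221;  8288 + 4221 = 12509
228 + 24 = 252;  1156 + 252 = 1408;  4221 + 1408 = 5629;  12509 + 5629 = 18138
252 + 24 = 276;  1408 + 276 = 1684;  5629 + 1684 = 7313;  18138 + 7313 = 25451
276 + 24 = 300;  1684 + 300 = 1984;  7313 + 1984 = 9297;  25451 + 9297 = 34748
300 + 24 = 324;  1984 + 324 = 2308;  9297 + 2308 = 11605;  34748 + 11605 = 46353

46353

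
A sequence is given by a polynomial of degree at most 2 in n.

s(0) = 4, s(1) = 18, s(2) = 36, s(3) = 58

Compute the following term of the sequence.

84

14 , 18 , 22
4 , 4
The second differences are constant (4).
22 + 4 = 26;  58 + 26 = 84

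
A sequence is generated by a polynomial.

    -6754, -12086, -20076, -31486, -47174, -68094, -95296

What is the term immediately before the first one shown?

First differences: -5332, -7990, -11410, -15688, -20920, -27202
Second differences: -2658, -3420, -4278, -5232, -6282
Third differences: -762, -858, -954, -1050
Fourth differences: -96, -96, -96
The fourth differences are constant at -96.
Work back: -762 + 96 = -666;  -2658 + 666 = -1992;  -5332 + 1992 = -3340;  -6754 + 3340 = -3414

-3414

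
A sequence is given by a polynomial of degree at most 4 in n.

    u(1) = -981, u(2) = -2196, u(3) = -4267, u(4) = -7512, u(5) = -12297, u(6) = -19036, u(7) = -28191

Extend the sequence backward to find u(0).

-352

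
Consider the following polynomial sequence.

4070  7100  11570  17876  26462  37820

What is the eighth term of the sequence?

3030, 4470, 6306, 8586, 11358
1440, 1836, 2280, 2772
396, 444, 492
48, 48
Constant fourth difference = 48, so extend:
492 + 48 = 540;  2772 + 540 = 3312;  11358 + 3312 = 14670;  37820 + 14670 = 52490
540 + 48 = 588;  3312 + 588 = 3900;  14670 + 3900 = 18570;  52490 + 18570 = 71060

71060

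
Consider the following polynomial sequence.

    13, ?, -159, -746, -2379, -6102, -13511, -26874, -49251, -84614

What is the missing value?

-6

Using the last 8 terms:
Δ: -587  -1633  -3723  -7409  -13363  -22377  -35363
Δ²: -1046  -2090  -3686  -5954  -9014  -12986
Δ³: -1044  -1596  -2268  -3060  -3972
Δ⁴: -552  -672  -792  -912
Δ⁵: -120  -120  -120
Constant fifth difference = -120.
Extend backward: -552 + 120 = -432;  -1044 + 432 = -612;  -1046 + 612 = -434;  -587 + 434 = -153;  -159 + 153 = -6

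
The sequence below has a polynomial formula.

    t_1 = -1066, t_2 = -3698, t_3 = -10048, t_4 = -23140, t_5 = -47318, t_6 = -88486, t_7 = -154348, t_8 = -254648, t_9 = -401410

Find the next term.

Δ: -2632, -6350, -13092, -24178, -41168, -65862, -100300, -146762
Δ²: -3718, -6742, -11086, -16990, -24694, -34438, -46462
Δ³: -3024, -4344, -5904, -7704, -9744, -12024
Δ⁴: -1320, -1560, -1800, -2040, -2280
Δ⁵: -240, -240, -240, -240
Fifth differences constant at -240.
-2280 − 240 = -2520;  -12024 − 2520 = -14544;  -46462 − 14544 = -61006;  -146762 − 61006 = -207768;  -401410 − 207768 = -609178

-609178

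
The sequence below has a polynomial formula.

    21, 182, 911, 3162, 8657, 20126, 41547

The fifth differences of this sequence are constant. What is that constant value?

Δ: 161, 729, 2251, 5495, 11469, 21421
Δ²: 568, 1522, 3244, 5974, 9952
Δ³: 954, 1722, 2730, 3978
Δ⁴: 768, 1008, 1248
Δ⁵: 240, 240

240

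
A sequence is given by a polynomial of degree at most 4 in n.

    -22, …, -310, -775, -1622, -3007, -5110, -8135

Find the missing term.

-95

Using the last 6 terms:
First differences: -465  -847  -1385  -2103  -3025
Second differences: -382  -538  -718  -922
Third differences: -156  -180  -204
Fourth differences: -24  -24
Constant fourth difference = -24.
Extend backward: -156 + 24 = -132;  -382 + 132 = -250;  -465 + 250 = -215;  -310 + 215 = -95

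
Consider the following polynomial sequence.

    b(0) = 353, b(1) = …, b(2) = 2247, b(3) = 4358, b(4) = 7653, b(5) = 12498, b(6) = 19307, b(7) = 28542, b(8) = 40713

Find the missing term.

1002

Using the last 7 terms:
First differences: 2111  3295  4845  6809  9235  12171
Second differences: 1184  1550  1964  2426  2936
Third differences: 366  414  462  510
Fourth differences: 48  48  48
Constant fourth difference = 48.
Extend backward: 366 − 48 = 318;  1184 − 318 = 866;  2111 − 866 = 1245;  2247 − 1245 = 1002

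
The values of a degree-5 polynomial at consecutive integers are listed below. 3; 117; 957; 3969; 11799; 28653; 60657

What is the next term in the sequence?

First differences: 114, 840, 3012, 7830, 16854, 32004
Second differences: 726, 2172, 4818, 9024, 15150
Third differences: 1446, 2646, 4206, 6126
Fourth differences: 1200, 1560, 1920
Fifth differences: 360, 360
Constant fifth difference = 360, so extend:
1920 + 360 = 2280;  6126 + 2280 = 8406;  15150 + 8406 = 23556;  32004 + 23556 = 55560;  60657 + 55560 = 116217

116217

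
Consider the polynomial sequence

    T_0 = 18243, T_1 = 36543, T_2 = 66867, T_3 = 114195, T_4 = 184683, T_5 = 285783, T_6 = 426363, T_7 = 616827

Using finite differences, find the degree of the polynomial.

Δ: 18300, 30324, 47328, 70488, 101100, 140580, 190464
Δ²: 12024, 17004, 23160, 30612, 39480, 49884
Δ³: 4980, 6156, 7452, 8868, 10404
Δ⁴: 1176, 1296, 1416, 1536
Δ⁵: 120, 120, 120
The fifth differences are constant, so the polynomial has degree 5.

5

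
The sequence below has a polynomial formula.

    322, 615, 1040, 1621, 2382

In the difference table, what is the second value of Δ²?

156

Δ: 293, 425, 581, 761
Δ²: 132, 156, 180
Δ³: 24, 24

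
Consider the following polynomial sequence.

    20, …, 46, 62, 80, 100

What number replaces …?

Using the last 4 terms:
16  18  20
2  2
Constant second difference = 2.
Extend backward: 16 − 2 = 14;  46 − 14 = 32

32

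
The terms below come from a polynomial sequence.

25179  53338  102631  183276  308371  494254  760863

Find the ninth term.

Δ: 28159, 49293, 80645, 125095, 185883, 266609
Δ²: 21134, 31352, 44450, 60788, 80726
Δ³: 10218, 13098, 16338, 19938
Δ⁴: 2880, 3240, 3600
Δ⁵: 360, 360
Fifth differences constant at 360.
3600 + 360 = 3960;  19938 + 3960 = 23898;  80726 + 23898 = 104624;  266609 + 104624 = 371233;  760863 + 371233 = 1132096
3960 + 360 = 4320;  23898 + 4320 = 28218;  104624 + 28218 = 132842;  371233 + 132842 = 504075;  1132096 + 504075 = 1636171

1636171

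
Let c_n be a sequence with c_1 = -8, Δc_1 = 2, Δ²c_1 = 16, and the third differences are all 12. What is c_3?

Build the table forward from the leading diagonal:
D3: 12  12  12
D2: 16  28  40
D1: 2  18  46
c: -8  -6  12

12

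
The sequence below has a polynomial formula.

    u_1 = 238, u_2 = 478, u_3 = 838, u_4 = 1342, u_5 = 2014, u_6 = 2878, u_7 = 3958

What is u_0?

First differences: 240, 360, 504, 672, 864, 1080
Second differences: 120, 144, 168, 192, 216
Third differences: 24, 24, 24, 24
The third differences are constant at 24.
Work back: 120 − 24 = 96;  240 − 96 = 144;  238 − 144 = 94

94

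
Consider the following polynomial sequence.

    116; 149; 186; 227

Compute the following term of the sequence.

272

Δ: 33, 37, 41
Δ²: 4, 4
Constant second difference = 4, so extend:
41 + 4 = 45;  227 + 45 = 272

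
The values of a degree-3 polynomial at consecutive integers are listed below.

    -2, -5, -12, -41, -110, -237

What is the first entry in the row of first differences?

-3

D1: -3, -7, -29, -69, -127
D2: -4, -22, -40, -58
D3: -18, -18, -18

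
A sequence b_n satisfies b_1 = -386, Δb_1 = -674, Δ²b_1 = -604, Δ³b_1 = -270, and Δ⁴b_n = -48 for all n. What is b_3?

Build the table forward from the leading diagonal:
Fourth differences: -48  -48  -48
Third differences: -270  -318  -366
Second differences: -604  -874  -1192
First differences: -674  -1278  -2152
b: -386  -1060  -2338

-2338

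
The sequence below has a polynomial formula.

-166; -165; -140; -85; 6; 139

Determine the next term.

320

First differences: 1, 25, 55, 91, 133
Second differences: 24, 30, 36, 42
Third differences: 6, 6, 6
The third differences are constant (6).
42 + 6 = 48;  133 + 48 = 181;  139 + 181 = 320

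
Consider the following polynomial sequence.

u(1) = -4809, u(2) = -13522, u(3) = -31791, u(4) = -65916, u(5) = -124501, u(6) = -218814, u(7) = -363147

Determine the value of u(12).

First differences: -8713, -18269, -34125, -58585, -94313, -144333
Second differences: -9556, -15856, -24460, -35728, -50020
Third differences: -6300, -8604, -11268, -14292
Fourth differences: -2304, -2664, -3024
Fifth differences: -360, -360
The fifth differences are constant (-360).
-3024 − 360 = -3384;  -14292 − 3384 = -17676;  -50020 − 17676 = -67696;  -144333 − 67696 = -212029;  -363147 − 212029 = -575176
-3384 − 360 = -3744;  -17676 − 3744 = -21420;  -67696 − 21420 = -89116;  -212029 − 89116 = -301145;  -575176 − 301145 = -876321
-3744 − 360 = -4104;  -21420 − 4104 = -25524;  -89116 − 25524 = -114640;  -301145 − 114640 = -415785;  -876321 − 415785 = -1292106
-4104 − 360 = -4464;  -25524 − 4464 = -29988;  -114640 − 29988 = -144628;  -415785 − 144628 = -560413;  -1292106 − 560413 = -1852519
-4464 − 360 = -4824;  -29988 − 4824 = -34812;  -144628 − 34812 = -179440;  -560413 − 179440 = -739853;  -1852519 − 739853 = -2592372

-2592372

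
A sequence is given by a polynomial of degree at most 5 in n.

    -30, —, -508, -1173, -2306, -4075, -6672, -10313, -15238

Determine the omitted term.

Using the last 7 terms:
-665  -1133  -1769  -2597  -3641  -4925
-468  -636  -828  -1044  -1284
-168  -192  -216  -240
-24  -24  -24
Constant fourth difference = -24.
Extend backward: -168 + 24 = -144;  -468 + 144 = -324;  -665 + 324 = -341;  -508 + 341 = -167

-167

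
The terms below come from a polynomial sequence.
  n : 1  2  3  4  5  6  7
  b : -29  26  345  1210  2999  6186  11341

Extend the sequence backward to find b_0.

D1: 55, 319, 865, 1789, 3187, 5155
D2: 264, 546, 924, 1398, 1968
D3: 282, 378, 474, 570
D4: 96, 96, 96
The fourth differences are constant at 96.
Work back: 282 − 96 = 186;  264 − 186 = 78;  55 − 78 = -23;  -29 + 23 = -6

-6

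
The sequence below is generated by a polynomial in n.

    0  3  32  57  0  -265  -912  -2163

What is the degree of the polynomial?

First differences: 3, 29, 25, -57, -265, -647, -1251
Second differences: 26, -4, -82, -208, -382, -604
Third differences: -30, -78, -126, -174, -222
Fourth differences: -48, -48, -48, -48
The fourth differences are constant, so the polynomial has degree 4.

4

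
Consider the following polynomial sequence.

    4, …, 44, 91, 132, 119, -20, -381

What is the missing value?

Using the last 6 terms:
47  41  -13  -139  -361
-6  -54  -126  -222
-48  -72  -96
-24  -24
Constant fourth difference = -24.
Extend backward: -48 + 24 = -24;  -6 + 24 = 18;  47 − 18 = 29;  44 − 29 = 15

15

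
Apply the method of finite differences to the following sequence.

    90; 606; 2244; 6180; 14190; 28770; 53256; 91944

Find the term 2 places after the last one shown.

234630

Δ: 516, 1638, 3936, 8010, 14580, 24486, 38688
Δ²: 1122, 2298, 4074, 6570, 9906, 14202
Δ³: 1176, 1776, 2496, 3336, 4296
Δ⁴: 600, 720, 840, 960
Δ⁵: 120, 120, 120
The fifth differences are constant (120).
960 + 120 = 1080;  4296 + 1080 = 5376;  14202 + 5376 = 19578;  38688 + 19578 = 58266;  91944 + 58266 = 150210
1080 + 120 = 1200;  5376 + 1200 = 6576;  19578 + 6576 = 26154;  58266 + 26154 = 84420;  150210 + 84420 = 234630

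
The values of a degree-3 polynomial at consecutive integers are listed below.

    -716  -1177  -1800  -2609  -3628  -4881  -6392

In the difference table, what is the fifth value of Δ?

-1253

First differences: -461, -623, -809, -1019, -1253, -1511
Second differences: -162, -186, -210, -234, -258
Third differences: -24, -24, -24, -24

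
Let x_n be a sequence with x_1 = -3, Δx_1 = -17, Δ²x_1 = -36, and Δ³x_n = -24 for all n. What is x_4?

Build the table forward from the leading diagonal:
D3: -24, -24, -24, -24
D2: -36, -60, -84, -108
D1: -17, -53, -113, -197
x: -3, -20, -73, -186

-186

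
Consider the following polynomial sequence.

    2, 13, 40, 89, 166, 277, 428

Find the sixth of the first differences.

151

First differences: 11, 27, 49, 77, 111, 151
Second differences: 16, 22, 28, 34, 40
Third differences: 6, 6, 6, 6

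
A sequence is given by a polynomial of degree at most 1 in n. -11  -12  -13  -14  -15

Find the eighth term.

-18

Δ: -1, -1, -1, -1
First differences constant at -1.
-15 − 1 = -16
-16 − 1 = -17
-17 − 1 = -18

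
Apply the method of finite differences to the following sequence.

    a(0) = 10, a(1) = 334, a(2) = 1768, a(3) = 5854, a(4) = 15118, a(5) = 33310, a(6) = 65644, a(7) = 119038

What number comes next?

324, 1434, 4086, 9264, 18192, 32334, 53394
1110, 2652, 5178, 8928, 14142, 21060
1542, 2526, 3750, 5214, 6918
984, 1224, 1464, 1704
240, 240, 240
Constant fifth difference = 240, so extend:
1704 + 240 = 1944;  6918 + 1944 = 8862;  21060 + 8862 = 29922;  53394 + 29922 = 83316;  119038 + 83316 = 202354

202354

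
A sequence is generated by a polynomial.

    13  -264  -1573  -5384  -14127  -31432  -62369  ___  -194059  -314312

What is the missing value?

-113688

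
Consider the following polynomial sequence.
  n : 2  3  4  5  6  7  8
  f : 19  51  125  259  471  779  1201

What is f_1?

First differences: 32, 74, 134, 212, 308, 422
Second differences: 42, 60, 78, 96, 114
Third differences: 18, 18, 18, 18
The third differences are constant at 18.
Work back: 42 − 18 = 24;  32 − 24 = 8;  19 − 8 = 11

11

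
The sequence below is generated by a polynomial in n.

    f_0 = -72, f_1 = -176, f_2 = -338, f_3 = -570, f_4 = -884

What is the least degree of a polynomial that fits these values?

-104, -162, -232, -314
-58, -70, -82
-12, -12
The third differences are constant, so the polynomial has degree 3.

3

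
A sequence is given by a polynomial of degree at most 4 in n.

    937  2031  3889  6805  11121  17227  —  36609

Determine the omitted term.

Using the first 6 terms:
1094, 1858, 2916, 4316, 6106
764, 1058, 1400, 1790
294, 342, 390
48, 48
Constant fourth difference = 48.
Extend forward: 390 + 48 = 438;  1790 + 438 = 2228;  6106 + 2228 = 8334;  17227 + 8334 = 25561

25561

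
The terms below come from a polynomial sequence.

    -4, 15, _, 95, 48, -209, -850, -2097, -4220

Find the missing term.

Using the last 6 terms:
-47, -257, -641, -1247, -2123
-210, -384, -606, -876
-174, -222, -270
-48, -48
Constant fourth difference = -48.
Extend backward: -174 + 48 = -126;  -210 + 126 = -84;  -47 + 84 = 37;  95 − 37 = 58

58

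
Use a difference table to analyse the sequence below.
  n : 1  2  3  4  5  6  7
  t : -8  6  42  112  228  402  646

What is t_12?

3336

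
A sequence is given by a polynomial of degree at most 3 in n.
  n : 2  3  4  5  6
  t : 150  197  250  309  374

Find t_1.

109

First differences: 47, 53, 59, 65
Second differences: 6, 6, 6
The second differences are constant at 6.
Work back: 47 − 6 = 41;  150 − 41 = 109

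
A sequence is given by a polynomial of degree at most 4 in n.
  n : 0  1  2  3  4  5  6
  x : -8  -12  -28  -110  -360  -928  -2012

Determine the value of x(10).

D1: -4 , -16 , -82 , -250 , -568 , -1084
D2: -12 , -66 , -168 , -318 , -516
D3: -54 , -102 , -150 , -198
D4: -48 , -48 , -48
The fourth differences are constant (-48).
-198 − 48 = -246;  -516 − 246 = -762;  -1084 − 762 = -1846;  -2012 − 1846 = -3858
-246 − 48 = -294;  -762 − 294 = -1056;  -1846 − 1056 = -2902;  -3858 − 2902 = -6760
-294 − 48 = -342;  -1056 − 342 = -1398;  -2902 − 1398 = -4300;  -6760 − 4300 = -11060
-342 − 48 = -390;  -1398 − 390 = -1788;  -4300 − 1788 = -6088;  -11060 − 6088 = -17148

-17148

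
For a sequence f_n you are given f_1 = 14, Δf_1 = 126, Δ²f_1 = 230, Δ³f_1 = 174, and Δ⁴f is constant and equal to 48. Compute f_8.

13496

Build the table forward from the leading diagonal:
D4: 48  48  48  48  48  48  48  48
D3: 174  222  270  318  366  414  462  510
D2: 230  404  626  896  1214  1580  1994  2456
D1: 126  356  760  1386  2282  3496  5076  7070
f: 14  140  496  1256  2642  4924  8420  13496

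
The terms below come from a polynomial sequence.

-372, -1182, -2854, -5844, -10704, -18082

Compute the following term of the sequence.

-28722

-810 , -1672 , -2990 , -4860 , -7378
-862 , -1318 , -1870 , -2518
-456 , -552 , -648
-96 , -96
Fourth differences constant at -96.
-648 − 96 = -744;  -2518 − 744 = -3262;  -7378 − 3262 = -10640;  -18082 − 10640 = -28722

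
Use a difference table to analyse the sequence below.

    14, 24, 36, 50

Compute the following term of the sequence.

D1: 10, 12, 14
D2: 2, 2
Constant second difference = 2, so extend:
14 + 2 = 16;  50 + 16 = 66

66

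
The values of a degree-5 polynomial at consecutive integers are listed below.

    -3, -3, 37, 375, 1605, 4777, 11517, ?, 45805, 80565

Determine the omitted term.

24147

Using the first 7 terms:
Δ: 0, 40, 338, 1230, 3172, 6740
Δ²: 40, 298, 892, 1942, 3568
Δ³: 258, 594, 1050, 1626
Δ⁴: 336, 456, 576
Δ⁵: 120, 120
Constant fifth difference = 120.
Extend forward: 576 + 120 = 696;  1626 + 696 = 2322;  3568 + 2322 = 5890;  6740 + 5890 = 12630;  11517 + 12630 = 24147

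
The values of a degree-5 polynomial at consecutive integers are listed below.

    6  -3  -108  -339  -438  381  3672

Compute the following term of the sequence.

11997

D1: -9, -105, -231, -99, 819, 3291
D2: -96, -126, 132, 918, 2472
D3: -30, 258, 786, 1554
D4: 288, 528, 768
D5: 240, 240
Fifth differences constant at 240.
768 + 240 = 1008;  1554 + 1008 = 2562;  2472 + 2562 = 5034;  3291 + 5034 = 8325;  3672 + 8325 = 11997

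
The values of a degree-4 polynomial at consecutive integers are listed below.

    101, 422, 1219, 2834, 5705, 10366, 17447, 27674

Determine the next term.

41869

D1: 321 , 797 , 1615 , 2871 , 4661 , 7081 , 10227
D2: 476 , 818 , 1256 , 1790 , 2420 , 3146
D3: 342 , 438 , 534 , 630 , 726
D4: 96 , 96 , 96 , 96
Constant fourth difference = 96, so extend:
726 + 96 = 822;  3146 + 822 = 3968;  10227 + 3968 = 14195;  27674 + 14195 = 41869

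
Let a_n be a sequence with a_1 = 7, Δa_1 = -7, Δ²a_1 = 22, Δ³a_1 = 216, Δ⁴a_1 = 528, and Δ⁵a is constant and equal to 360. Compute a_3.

Build the table forward from the leading diagonal:
D5: 360, 360, 360
D4: 528, 888, 1248
D3: 216, 744, 1632
D2: 22, 238, 982
D1: -7, 15, 253
a: 7, 0, 15

15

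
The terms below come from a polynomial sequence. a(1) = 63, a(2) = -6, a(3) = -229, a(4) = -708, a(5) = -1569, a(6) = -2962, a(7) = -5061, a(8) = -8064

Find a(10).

-17694

First differences: -69 , -223 , -479 , -861 , -1393 , -2099 , -3003
Second differences: -154 , -256 , -382 , -532 , -706 , -904
Third differences: -102 , -126 , -150 , -174 , -198
Fourth differences: -24 , -24 , -24 , -24
Fourth differences constant at -24.
-198 − 24 = -222;  -904 − 222 = -1126;  -3003 − 1126 = -4129;  -8064 − 4129 = -12193
-222 − 24 = -246;  -1126 − 246 = -1372;  -4129 − 1372 = -5501;  -12193 − 5501 = -17694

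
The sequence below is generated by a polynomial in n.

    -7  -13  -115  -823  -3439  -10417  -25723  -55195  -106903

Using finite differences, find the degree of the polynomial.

Δ: -6, -102, -708, -2616, -6978, -15306, -29472, -51708
Δ²: -96, -606, -1908, -4362, -8328, -14166, -22236
Δ³: -510, -1302, -2454, -3966, -5838, -8070
Δ⁴: -792, -1152, -1512, -1872, -2232
Δ⁵: -360, -360, -360, -360
The fifth differences are constant, so the polynomial has degree 5.

5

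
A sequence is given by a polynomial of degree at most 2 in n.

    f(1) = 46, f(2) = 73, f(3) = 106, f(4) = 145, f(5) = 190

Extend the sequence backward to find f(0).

First differences: 27, 33, 39, 45
Second differences: 6, 6, 6
The second differences are constant at 6.
Work back: 27 − 6 = 21;  46 − 21 = 25

25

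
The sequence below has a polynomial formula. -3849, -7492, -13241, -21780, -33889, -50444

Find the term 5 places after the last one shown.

-237289

First differences: -3643, -5749, -8539, -12109, -16555
Second differences: -2106, -2790, -3570, -4446
Third differences: -684, -780, -876
Fourth differences: -96, -96
Constant fourth difference = -96, so extend:
-876 − 96 = -972;  -4446 − 972 = -5418;  -16555 − 5418 = -21973;  -50444 − 21973 = -72417
-972 − 96 = -1068;  -5418 − 1068 = -6486;  -21973 − 6486 = -28459;  -72417 − 28459 = -100876
-1068 − 96 = -1164;  -6486 − 1164 = -7650;  -28459 − 7650 = -36109;  -100876 − 36109 = -136985
-1164 − 96 = -1260;  -7650 − 1260 = -8910;  -36109 − 8910 = -45019;  -136985 − 45019 = -182004
-1260 − 96 = -1356;  -8910 − 1356 = -10266;  -45019 − 10266 = -55285;  -182004 − 55285 = -237289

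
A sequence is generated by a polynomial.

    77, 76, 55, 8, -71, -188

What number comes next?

-349

First differences: -1, -21, -47, -79, -117
Second differences: -20, -26, -32, -38
Third differences: -6, -6, -6
Third differences constant at -6.
-38 − 6 = -44;  -117 − 44 = -161;  -188 − 161 = -349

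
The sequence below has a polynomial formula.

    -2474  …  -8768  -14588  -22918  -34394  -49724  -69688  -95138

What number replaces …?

-4894

Using the last 7 terms:
Δ: -5820  -8330  -11476  -15330  -19964  -25450
Δ²: -2510  -3146  -3854  -4634  -5486
Δ³: -636  -708  -780  -852
Δ⁴: -72  -72  -72
Constant fourth difference = -72.
Extend backward: -636 + 72 = -564;  -2510 + 564 = -1946;  -5820 + 1946 = -3874;  -8768 + 3874 = -4894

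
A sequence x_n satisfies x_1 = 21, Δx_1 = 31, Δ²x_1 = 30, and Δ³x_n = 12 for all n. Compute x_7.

Build the table forward from the leading diagonal:
Δ³: 12, 12, 12, 12, 12, 12, 12
Δ²: 30, 42, 54, 66, 78, 90, 102
Δ: 31, 61, 103, 157, 223, 301, 391
x: 21, 52, 113, 216, 373, 596, 897

897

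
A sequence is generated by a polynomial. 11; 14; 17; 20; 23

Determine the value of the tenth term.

38

First differences: 3, 3, 3, 3
The first differences are constant (3).
23 + 3 = 26
26 + 3 = 29
29 + 3 = 32
32 + 3 = 35
35 + 3 = 38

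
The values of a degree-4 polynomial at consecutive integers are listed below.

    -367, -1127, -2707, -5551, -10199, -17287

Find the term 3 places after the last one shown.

Δ: -760, -1580, -2844, -4648, -7088
Δ²: -820, -1264, -1804, -2440
Δ³: -444, -540, -636
Δ⁴: -96, -96
Fourth differences constant at -96.
-636 − 96 = -732;  -2440 − 732 = -3172;  -7088 − 3172 = -10260;  -17287 − 10260 = -27547
-732 − 96 = -828;  -3172 − 828 = -4000;  -10260 − 4000 = -14260;  -27547 − 14260 = -41807
-828 − 96 = -924;  -4000 − 924 = -4924;  -14260 − 4924 = -19184;  -41807 − 19184 = -60991

-60991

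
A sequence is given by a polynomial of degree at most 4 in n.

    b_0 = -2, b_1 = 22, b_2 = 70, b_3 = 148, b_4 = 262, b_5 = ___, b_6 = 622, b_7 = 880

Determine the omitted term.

Using the first 5 terms:
24, 48, 78, 114
24, 30, 36
6, 6
Constant third difference = 6.
Extend forward: 36 + 6 = 42;  114 + 42 = 156;  262 + 156 = 418

418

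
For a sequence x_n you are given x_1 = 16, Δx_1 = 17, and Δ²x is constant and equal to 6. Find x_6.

161

Build the table forward from the leading diagonal:
Δ²: 6  6  6  6  6  6
Δ: 17  23  29  35  41  47
x: 16  33  56  85  120  161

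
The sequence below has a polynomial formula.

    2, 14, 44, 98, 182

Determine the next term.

302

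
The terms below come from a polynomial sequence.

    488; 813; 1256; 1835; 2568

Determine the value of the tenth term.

9173

D1: 325  443  579  733
D2: 118  136  154
D3: 18  18
The third differences are constant (18).
154 + 18 = 172;  733 + 172 = 905;  2568 + 905 = 3473
172 + 18 = 190;  905 + 190 = 1095;  3473 + 1095 = 4568
190 + 18 = 208;  1095 + 208 = 1303;  4568 + 1303 = 5871
208 + 18 = 226;  1303 + 226 = 1529;  5871 + 1529 = 7400
226 + 18 = 244;  1529 + 244 = 1773;  7400 + 1773 = 9173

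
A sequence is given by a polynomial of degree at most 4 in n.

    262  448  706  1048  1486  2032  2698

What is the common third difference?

First differences: 186, 258, 342, 438, 546, 666
Second differences: 72, 84, 96, 108, 120
Third differences: 12, 12, 12, 12

12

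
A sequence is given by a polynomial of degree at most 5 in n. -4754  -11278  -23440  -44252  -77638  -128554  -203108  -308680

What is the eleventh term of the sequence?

-906904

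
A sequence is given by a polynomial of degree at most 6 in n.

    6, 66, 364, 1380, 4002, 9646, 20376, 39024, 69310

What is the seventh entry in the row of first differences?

D1: 60, 298, 1016, 2622, 5644, 10730, 18648, 30286
D2: 238, 718, 1606, 3022, 5086, 7918, 11638
D3: 480, 888, 1416, 2064, 2832, 3720
D4: 408, 528, 648, 768, 888
D5: 120, 120, 120, 120

18648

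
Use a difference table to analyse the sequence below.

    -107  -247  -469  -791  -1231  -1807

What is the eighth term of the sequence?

D1: -140  -222  -322  -440  -576
D2: -82  -100  -118  -136
D3: -18  -18  -18
The third differences are constant (-18).
-136 − 18 = -154;  -576 − 154 = -730;  -1807 − 730 = -2537
-154 − 18 = -172;  -730 − 172 = -902;  -2537 − 902 = -3439

-3439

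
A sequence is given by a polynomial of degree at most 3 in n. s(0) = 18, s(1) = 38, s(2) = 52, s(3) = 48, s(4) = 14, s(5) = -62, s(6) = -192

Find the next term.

-388

First differences: 20, 14, -4, -34, -76, -130
Second differences: -6, -18, -30, -42, -54
Third differences: -12, -12, -12, -12
Constant third difference = -12, so extend:
-54 − 12 = -66;  -130 − 66 = -196;  -192 − 196 = -388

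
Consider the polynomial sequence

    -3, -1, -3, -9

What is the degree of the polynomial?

2

Δ: 2, -2, -6
Δ²: -4, -4
The second differences are constant, so the polynomial has degree 2.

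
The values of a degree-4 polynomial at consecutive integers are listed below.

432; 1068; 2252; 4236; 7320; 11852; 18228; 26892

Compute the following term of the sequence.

Δ: 636 , 1184 , 1984 , 3084 , 4532 , 6376 , 8664
Δ²: 548 , 800 , 1100 , 1448 , 1844 , 2288
Δ³: 252 , 300 , 348 , 396 , 444
Δ⁴: 48 , 48 , 48 , 48
Constant fourth difference = 48, so extend:
444 + 48 = 492;  2288 + 492 = 2780;  8664 + 2780 = 11444;  26892 + 11444 = 38336

38336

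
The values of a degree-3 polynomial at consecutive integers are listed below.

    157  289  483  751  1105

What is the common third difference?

First differences: 132, 194, 268, 354
Second differences: 62, 74, 86
Third differences: 12, 12

12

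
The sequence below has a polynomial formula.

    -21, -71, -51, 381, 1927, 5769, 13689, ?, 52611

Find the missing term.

28189

Using the first 7 terms:
First differences: -50, 20, 432, 1546, 3842, 7920
Second differences: 70, 412, 1114, 2296, 4078
Third differences: 342, 702, 1182, 1782
Fourth differences: 360, 480, 600
Fifth differences: 120, 120
Constant fifth difference = 120.
Extend forward: 600 + 120 = 720;  1782 + 720 = 2502;  4078 + 2502 = 6580;  7920 + 6580 = 14500;  13689 + 14500 = 28189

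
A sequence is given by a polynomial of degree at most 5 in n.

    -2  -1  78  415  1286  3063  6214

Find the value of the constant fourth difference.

D1: 1, 79, 337, 871, 1777, 3151
D2: 78, 258, 534, 906, 1374
D3: 180, 276, 372, 468
D4: 96, 96, 96

96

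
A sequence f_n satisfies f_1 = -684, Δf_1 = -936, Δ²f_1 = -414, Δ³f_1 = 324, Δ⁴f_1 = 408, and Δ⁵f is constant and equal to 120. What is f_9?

33660

Build the table forward from the leading diagonal:
D5: 120, 120, 120, 120, 120, 120, 120, 120, 120
D4: 408, 528, 648, 768, 888, 1008, 1128, 1248, 1368
D3: 324, 732, 1260, 1908, 2676, 3564, 4572, 5700, 6948
D2: -414, -90, 642, 1902, 3810, 6486, 10050, 14622, 20322
D1: -936, -1350, -1440, -798, 1104, 4914, 11400, 21450, 36072
f: -684, -1620, -2970, -4410, -5208, -4104, 810, 12210, 33660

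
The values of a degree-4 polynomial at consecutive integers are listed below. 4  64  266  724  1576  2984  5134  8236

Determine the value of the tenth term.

D1: 60  202  458  852  1408  2150  3102
D2: 142  256  394  556  742  952
D3: 114  138  162  186  210
D4: 24  24  24  24
Fourth differences constant at 24.
210 + 24 = 234;  952 + 234 = 1186;  3102 + 1186 = 4288;  8236 + 4288 = 12524
234 + 24 = 258;  1186 + 258 = 1444;  4288 + 1444 = 5732;  12524 + 5732 = 18256

18256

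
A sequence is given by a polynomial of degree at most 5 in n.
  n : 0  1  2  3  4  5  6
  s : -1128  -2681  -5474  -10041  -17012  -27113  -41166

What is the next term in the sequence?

-60089

First differences: -1553  -2793  -4567  -6971  -10101  -14053
Second differences: -1240  -1774  -2404  -3130  -3952
Third differences: -534  -630  -726  -822
Fourth differences: -96  -96  -96
Fourth differences constant at -96.
-822 − 96 = -918;  -3952 − 918 = -4870;  -14053 − 4870 = -18923;  -41166 − 18923 = -60089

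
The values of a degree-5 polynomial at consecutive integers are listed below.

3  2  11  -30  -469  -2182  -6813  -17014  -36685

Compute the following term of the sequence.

-71214

Δ: -1, 9, -41, -439, -1713, -4631, -10201, -19671
Δ²: 10, -50, -398, -1274, -2918, -5570, -9470
Δ³: -60, -348, -876, -1644, -2652, -3900
Δ⁴: -288, -528, -768, -1008, -1248
Δ⁵: -240, -240, -240, -240
Constant fifth difference = -240, so extend:
-1248 − 240 = -1488;  -3900 − 1488 = -5388;  -9470 − 5388 = -14858;  -19671 − 14858 = -34529;  -36685 − 34529 = -71214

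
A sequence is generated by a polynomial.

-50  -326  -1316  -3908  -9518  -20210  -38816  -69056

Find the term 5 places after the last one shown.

First differences: -276, -990, -2592, -5610, -10692, -18606, -30240
Second differences: -714, -1602, -3018, -5082, -7914, -11634
Third differences: -888, -1416, -2064, -2832, -3720
Fourth differences: -528, -648, -768, -888
Fifth differences: -120, -120, -120
Fifth differences constant at -120.
-888 − 120 = -1008;  -3720 − 1008 = -4728;  -11634 − 4728 = -16362;  -30240 − 16362 = -46602;  -69056 − 46602 = -115658
-1008 − 120 = -1128;  -4728 − 1128 = -5856;  -16362 − 5856 = -22218;  -46602 − 22218 = -68820;  -115658 − 68820 = -184478
-1128 − 120 = -1248;  -5856 − 1248 = -7104;  -22218 − 7104 = -29322;  -68820 − 29322 = -98142;  -184478 − 98142 = -282620
-1248 − 120 = -1368;  -7104 − 1368 = -8472;  -29322 − 8472 = -37794;  -98142 − 37794 = -135936;  -282620 − 135936 = -418556
-1368 − 120 = -1488;  -8472 − 1488 = -9960;  -37794 − 9960 = -47754;  -135936 − 47754 = -183690;  -418556 − 183690 = -602246

-602246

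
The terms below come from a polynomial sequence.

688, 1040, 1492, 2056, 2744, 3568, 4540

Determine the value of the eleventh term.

First differences: 352, 452, 564, 688, 824, 972
Second differences: 100, 112, 124, 136, 148
Third differences: 12, 12, 12, 12
The third differences are constant (12).
148 + 12 = 160;  972 + 160 = 1132;  4540 + 1132 = 5672
160 + 12 = 172;  1132 + 172 = 1304;  5672 + 1304 = 6976
172 + 12 = 184;  1304 + 184 = 1488;  6976 + 1488 = 8464
184 + 12 = 196;  1488 + 196 = 1684;  8464 + 1684 = 10148

10148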